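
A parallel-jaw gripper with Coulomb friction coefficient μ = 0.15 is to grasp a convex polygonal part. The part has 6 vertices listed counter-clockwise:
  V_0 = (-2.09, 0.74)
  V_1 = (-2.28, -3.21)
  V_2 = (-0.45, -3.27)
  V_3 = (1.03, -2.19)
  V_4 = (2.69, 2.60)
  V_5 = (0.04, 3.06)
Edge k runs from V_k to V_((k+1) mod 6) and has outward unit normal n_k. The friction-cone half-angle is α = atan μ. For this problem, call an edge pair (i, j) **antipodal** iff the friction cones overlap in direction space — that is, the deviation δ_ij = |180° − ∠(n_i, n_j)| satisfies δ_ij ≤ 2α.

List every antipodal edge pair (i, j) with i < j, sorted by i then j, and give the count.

α = atan 0.15 = 8.53°;  2α = 17.06°
n_0 = (-0.9988, +0.0480)
n_1 = (-0.0328, -0.9995)
n_2 = (+0.5895, -0.8078)
n_3 = (+0.9449, -0.3274)
n_4 = (+0.1710, +0.9853)
n_5 = (-0.7366, +0.6763)
  (0,1): δ = 89.12°  ·
  (0,2): δ = 51.13°  ·
  (0,3): δ = 16.36°  ✓
  (0,4): δ = 82.91°  ·
  (0,5): δ = 140.20°  ·
  (1,2): δ = 142.00°  ·
  (1,3): δ = 107.24°  ·
  (1,4): δ = 7.97°  ✓
  (1,5): δ = 49.32°  ·
  (2,3): δ = 145.23°  ·
  (2,4): δ = 45.97°  ·
  (2,5): δ = 11.33°  ✓
  (3,4): δ = 80.73°  ·
  (3,5): δ = 23.44°  ·
  (4,5): δ = 122.71°  ·
antipodal pairs: 3

count = 3; pairs: (0,3), (1,4), (2,5)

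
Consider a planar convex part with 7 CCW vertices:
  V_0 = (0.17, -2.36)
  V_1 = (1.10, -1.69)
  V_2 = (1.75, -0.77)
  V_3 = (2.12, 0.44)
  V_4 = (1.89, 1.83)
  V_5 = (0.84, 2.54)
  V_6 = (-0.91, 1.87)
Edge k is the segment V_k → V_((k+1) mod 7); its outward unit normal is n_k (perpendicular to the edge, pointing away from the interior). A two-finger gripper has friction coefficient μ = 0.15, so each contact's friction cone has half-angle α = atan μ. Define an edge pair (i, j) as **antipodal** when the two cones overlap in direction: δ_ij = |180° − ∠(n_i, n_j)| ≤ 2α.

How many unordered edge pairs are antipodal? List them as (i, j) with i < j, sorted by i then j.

α = atan 0.15 = 8.53°;  2α = 17.06°
n_0 = (+0.5845, -0.8114)
n_1 = (+0.8167, -0.5770)
n_2 = (+0.9563, -0.2924)
n_3 = (+0.9866, +0.1632)
n_4 = (+0.5602, +0.8284)
n_5 = (-0.3575, +0.9339)
n_6 = (-0.9689, -0.2474)
  (0,1): δ = 161.01°  ·
  (0,2): δ = 142.77°  ·
  (0,3): δ = 116.37°  ·
  (0,4): δ = 69.84°  ·
  (0,5): δ = 14.82°  ✓
  (0,6): δ = 68.55°  ·
  (1,2): δ = 161.76°  ·
  (1,3): δ = 135.36°  ·
  (1,4): δ = 88.82°  ·
  (1,5): δ = 33.81°  ·
  (1,6): δ = 49.56°  ·
  (2,3): δ = 153.60°  ·
  (2,4): δ = 107.06°  ·
  (2,5): δ = 52.05°  ·
  (2,6): δ = 31.33°  ·
  (3,4): δ = 133.46°  ·
  (3,5): δ = 78.45°  ·
  (3,6): δ = 4.93°  ✓
  (4,5): δ = 124.98°  ·
  (4,6): δ = 41.61°  ·
  (5,6): δ = 96.63°  ·
antipodal pairs: 2

count = 2; pairs: (0,5), (3,6)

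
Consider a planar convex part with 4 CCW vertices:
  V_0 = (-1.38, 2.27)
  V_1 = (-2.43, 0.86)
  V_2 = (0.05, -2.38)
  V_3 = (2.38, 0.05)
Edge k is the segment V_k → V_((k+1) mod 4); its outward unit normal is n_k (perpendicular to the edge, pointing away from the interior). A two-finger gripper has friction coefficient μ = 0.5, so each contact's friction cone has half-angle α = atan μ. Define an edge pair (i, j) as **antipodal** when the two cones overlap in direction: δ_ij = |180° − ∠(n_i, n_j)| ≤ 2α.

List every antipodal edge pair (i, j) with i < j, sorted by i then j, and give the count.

α = atan 0.5 = 26.57°;  2α = 53.13°
n_0 = (-0.8020, +0.5973)
n_1 = (-0.7941, -0.6078)
n_2 = (+0.7218, -0.6921)
n_3 = (+0.5084, +0.8611)
  (0,1): δ = 105.89°  ·
  (0,2): δ = 7.12°  ✓
  (0,3): δ = 96.12°  ·
  (1,2): δ = 81.23°  ·
  (1,3): δ = 22.01°  ✓
  (2,3): δ = 76.76°  ·
antipodal pairs: 2

count = 2; pairs: (0,2), (1,3)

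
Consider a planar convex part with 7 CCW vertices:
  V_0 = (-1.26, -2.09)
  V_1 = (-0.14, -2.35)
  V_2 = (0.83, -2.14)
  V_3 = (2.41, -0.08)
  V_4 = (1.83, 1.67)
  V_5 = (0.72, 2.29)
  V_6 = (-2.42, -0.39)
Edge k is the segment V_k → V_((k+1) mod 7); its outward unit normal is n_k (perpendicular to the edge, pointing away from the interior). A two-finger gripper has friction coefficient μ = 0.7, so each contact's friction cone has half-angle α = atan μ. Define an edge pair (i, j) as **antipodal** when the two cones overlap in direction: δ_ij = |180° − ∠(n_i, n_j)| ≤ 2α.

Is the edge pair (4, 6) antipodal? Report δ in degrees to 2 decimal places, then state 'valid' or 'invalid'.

δ = 26.51°, valid

α = atan 0.7 = 34.99°;  2α = 69.98°
edge 4: e_4 = (-1.11, +0.62);  n_4 = (+0.4876, +0.8730)
edge 6: e_6 = (+1.16, -1.70);  n_6 = (-0.8260, -0.5636)
∠(n_4, n_6) = 153.49°
δ = |180° − 153.49°| = 26.51°
26.51° ≤ 2α = 69.98°  →  valid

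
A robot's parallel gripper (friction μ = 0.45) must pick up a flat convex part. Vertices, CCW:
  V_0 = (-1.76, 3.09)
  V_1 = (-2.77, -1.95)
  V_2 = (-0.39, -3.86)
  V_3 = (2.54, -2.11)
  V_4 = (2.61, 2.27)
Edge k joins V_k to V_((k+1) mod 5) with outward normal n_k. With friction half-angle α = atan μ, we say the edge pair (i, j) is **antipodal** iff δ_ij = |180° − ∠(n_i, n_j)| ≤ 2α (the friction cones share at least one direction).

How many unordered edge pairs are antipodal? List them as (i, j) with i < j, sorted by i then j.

α = atan 0.45 = 24.23°;  2α = 48.46°
n_0 = (-0.9805, +0.1965)
n_1 = (-0.6259, -0.7799)
n_2 = (+0.5128, -0.8585)
n_3 = (+0.9999, -0.0160)
n_4 = (+0.1844, +0.9828)
  (0,1): δ = 117.42°  ·
  (0,2): δ = 47.82°  ✓
  (0,3): δ = 10.42°  ✓
  (0,4): δ = 90.70°  ·
  (1,2): δ = 110.40°  ·
  (1,3): δ = 52.17°  ·
  (1,4): δ = 28.12°  ✓
  (2,3): δ = 121.76°  ·
  (2,4): δ = 41.48°  ✓
  (3,4): δ = 99.71°  ·
antipodal pairs: 4

count = 4; pairs: (0,2), (0,3), (1,4), (2,4)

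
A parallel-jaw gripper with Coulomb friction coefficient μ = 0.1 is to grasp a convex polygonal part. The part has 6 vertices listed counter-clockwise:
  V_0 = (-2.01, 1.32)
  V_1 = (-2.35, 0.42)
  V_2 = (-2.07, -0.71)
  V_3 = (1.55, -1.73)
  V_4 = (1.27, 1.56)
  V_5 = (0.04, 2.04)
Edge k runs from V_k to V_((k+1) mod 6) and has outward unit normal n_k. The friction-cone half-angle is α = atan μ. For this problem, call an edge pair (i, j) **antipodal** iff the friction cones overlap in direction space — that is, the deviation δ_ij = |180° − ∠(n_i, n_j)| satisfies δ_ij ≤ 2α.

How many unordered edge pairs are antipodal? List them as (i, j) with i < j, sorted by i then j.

α = atan 0.1 = 5.71°;  2α = 11.42°
n_0 = (-0.9355, +0.3534)
n_1 = (-0.9706, -0.2405)
n_2 = (-0.2712, -0.9625)
n_3 = (+0.9964, +0.0848)
n_4 = (+0.3635, +0.9316)
n_5 = (-0.3314, +0.9435)
  (0,1): δ = 145.39°  ·
  (0,2): δ = 85.04°  ·
  (0,3): δ = 25.56°  ·
  (0,4): δ = 89.38°  ·
  (0,5): δ = 130.05°  ·
  (1,2): δ = 119.65°  ·
  (1,3): δ = 9.05°  ✓
  (1,4): δ = 54.77°  ·
  (1,5): δ = 95.44°  ·
  (2,3): δ = 69.40°  ·
  (2,4): δ = 5.58°  ✓
  (2,5): δ = 35.09°  ·
  (3,4): δ = 116.18°  ·
  (3,5): δ = 75.51°  ·
  (4,5): δ = 139.33°  ·
antipodal pairs: 2

count = 2; pairs: (1,3), (2,4)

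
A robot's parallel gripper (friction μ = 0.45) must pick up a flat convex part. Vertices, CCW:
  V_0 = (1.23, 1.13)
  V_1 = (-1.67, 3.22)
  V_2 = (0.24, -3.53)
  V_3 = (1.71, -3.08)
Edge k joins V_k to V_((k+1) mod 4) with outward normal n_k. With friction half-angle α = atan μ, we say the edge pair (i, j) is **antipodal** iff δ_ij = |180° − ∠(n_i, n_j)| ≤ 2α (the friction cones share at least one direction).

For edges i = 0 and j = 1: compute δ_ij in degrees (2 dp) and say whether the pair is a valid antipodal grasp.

α = atan 0.45 = 24.23°;  2α = 48.46°
edge 0: e_0 = (-2.90, +2.09);  n_0 = (+0.5847, +0.8113)
edge 1: e_1 = (+1.91, -6.75);  n_1 = (-0.9622, -0.2723)
∠(n_0, n_1) = 141.58°
δ = |180° − 141.58°| = 38.42°
38.42° ≤ 2α = 48.46°  →  valid

δ = 38.42°, valid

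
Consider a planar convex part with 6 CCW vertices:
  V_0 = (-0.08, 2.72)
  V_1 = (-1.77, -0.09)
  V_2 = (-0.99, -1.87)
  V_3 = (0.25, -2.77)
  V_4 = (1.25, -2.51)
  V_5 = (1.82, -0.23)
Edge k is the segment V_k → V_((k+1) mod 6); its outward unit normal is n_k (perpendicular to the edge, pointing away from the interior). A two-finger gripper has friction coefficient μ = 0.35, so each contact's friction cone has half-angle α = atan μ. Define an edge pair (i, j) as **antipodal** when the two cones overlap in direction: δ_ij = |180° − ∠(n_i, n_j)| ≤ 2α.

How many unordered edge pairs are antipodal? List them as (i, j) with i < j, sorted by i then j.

α = atan 0.35 = 19.29°;  2α = 38.58°
n_0 = (-0.8570, +0.5154)
n_1 = (-0.9159, -0.4014)
n_2 = (-0.5874, -0.8093)
n_3 = (+0.2516, -0.9678)
n_4 = (+0.9701, -0.2425)
n_5 = (+0.8407, +0.5415)
  (0,1): δ = 125.31°  ·
  (0,2): δ = 94.95°  ·
  (0,3): δ = 44.40°  ·
  (0,4): δ = 16.99°  ✓
  (0,5): δ = 63.81°  ·
  (1,2): δ = 149.64°  ·
  (1,3): δ = 99.09°  ·
  (1,4): δ = 37.70°  ✓
  (1,5): δ = 9.12°  ✓
  (2,3): δ = 129.45°  ·
  (2,4): δ = 68.06°  ·
  (2,5): δ = 21.24°  ✓
  (3,4): δ = 118.61°  ·
  (3,5): δ = 71.79°  ·
  (4,5): δ = 133.18°  ·
antipodal pairs: 4

count = 4; pairs: (0,4), (1,4), (1,5), (2,5)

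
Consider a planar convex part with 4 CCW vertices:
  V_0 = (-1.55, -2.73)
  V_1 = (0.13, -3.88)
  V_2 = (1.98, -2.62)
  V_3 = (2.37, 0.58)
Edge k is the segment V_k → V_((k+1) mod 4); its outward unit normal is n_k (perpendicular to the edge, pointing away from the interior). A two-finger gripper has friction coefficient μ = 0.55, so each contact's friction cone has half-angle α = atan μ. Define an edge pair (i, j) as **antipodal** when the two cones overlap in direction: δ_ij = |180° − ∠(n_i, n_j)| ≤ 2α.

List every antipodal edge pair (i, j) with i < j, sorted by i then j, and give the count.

α = atan 0.55 = 28.81°;  2α = 57.62°
n_0 = (-0.5649, -0.8252)
n_1 = (+0.5629, -0.8265)
n_2 = (+0.9927, -0.1210)
n_3 = (-0.6452, +0.7641)
  (0,1): δ = 111.35°  ·
  (0,2): δ = 62.56°  ·
  (0,3): δ = 74.57°  ·
  (1,2): δ = 131.21°  ·
  (1,3): δ = 5.92°  ✓
  (2,3): δ = 42.87°  ✓
antipodal pairs: 2

count = 2; pairs: (1,3), (2,3)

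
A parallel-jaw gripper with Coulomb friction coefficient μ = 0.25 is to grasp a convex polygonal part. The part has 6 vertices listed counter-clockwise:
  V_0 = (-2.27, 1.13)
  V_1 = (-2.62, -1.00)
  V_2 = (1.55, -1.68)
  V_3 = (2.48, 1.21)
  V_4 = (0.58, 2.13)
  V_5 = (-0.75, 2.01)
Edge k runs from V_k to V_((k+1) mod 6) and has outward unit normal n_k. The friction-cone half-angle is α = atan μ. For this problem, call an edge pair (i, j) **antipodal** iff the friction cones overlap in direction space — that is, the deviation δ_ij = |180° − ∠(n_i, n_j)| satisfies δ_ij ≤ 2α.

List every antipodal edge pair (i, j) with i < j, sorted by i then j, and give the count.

count = 3; pairs: (0,2), (1,3), (1,4)

α = atan 0.25 = 14.04°;  2α = 28.07°
n_0 = (-0.9868, +0.1621)
n_1 = (-0.1609, -0.9870)
n_2 = (+0.9519, -0.3063)
n_3 = (+0.4358, +0.9000)
n_4 = (-0.0899, +0.9960)
n_5 = (-0.5010, +0.8654)
  (0,1): δ = 89.93°  ·
  (0,2): δ = 8.51°  ✓
  (0,3): δ = 73.49°  ·
  (0,4): δ = 104.49°  ·
  (0,5): δ = 129.40°  ·
  (1,2): δ = 98.58°  ·
  (1,3): δ = 16.58°  ✓
  (1,4): δ = 14.42°  ✓
  (1,5): δ = 39.33°  ·
  (2,3): δ = 98.00°  ·
  (2,4): δ = 67.01°  ·
  (2,5): δ = 42.09°  ·
  (3,4): δ = 149.01°  ·
  (3,5): δ = 124.09°  ·
  (4,5): δ = 155.09°  ·
antipodal pairs: 3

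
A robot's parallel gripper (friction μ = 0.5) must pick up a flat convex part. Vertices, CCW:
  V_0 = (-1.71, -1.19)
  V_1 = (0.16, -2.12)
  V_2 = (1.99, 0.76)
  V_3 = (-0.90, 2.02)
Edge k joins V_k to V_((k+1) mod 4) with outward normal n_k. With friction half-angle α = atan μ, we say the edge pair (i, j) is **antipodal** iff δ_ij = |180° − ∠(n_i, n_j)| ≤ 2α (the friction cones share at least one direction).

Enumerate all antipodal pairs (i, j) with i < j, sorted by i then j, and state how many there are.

count = 2; pairs: (0,2), (1,3)

α = atan 0.5 = 26.57°;  2α = 53.13°
n_0 = (-0.4453, -0.8954)
n_1 = (+0.8440, -0.5363)
n_2 = (+0.3997, +0.9167)
n_3 = (-0.9696, +0.2447)
  (0,1): δ = 95.99°  ·
  (0,2): δ = 2.89°  ✓
  (0,3): δ = 102.28°  ·
  (1,2): δ = 81.12°  ·
  (1,3): δ = 18.27°  ✓
  (2,3): δ = 80.61°  ·
antipodal pairs: 2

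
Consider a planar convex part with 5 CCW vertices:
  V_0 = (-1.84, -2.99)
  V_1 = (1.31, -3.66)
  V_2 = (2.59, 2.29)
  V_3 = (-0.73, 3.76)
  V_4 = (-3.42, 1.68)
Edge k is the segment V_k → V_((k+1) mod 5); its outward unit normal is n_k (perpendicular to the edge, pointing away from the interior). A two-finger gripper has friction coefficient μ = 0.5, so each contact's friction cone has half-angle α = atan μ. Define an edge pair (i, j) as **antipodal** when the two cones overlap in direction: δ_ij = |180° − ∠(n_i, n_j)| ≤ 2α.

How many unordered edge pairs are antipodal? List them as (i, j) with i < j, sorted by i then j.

α = atan 0.5 = 26.57°;  2α = 53.13°
n_0 = (-0.2080, -0.9781)
n_1 = (+0.9776, -0.2103)
n_2 = (+0.4049, +0.9144)
n_3 = (-0.6117, +0.7911)
n_4 = (-0.9473, -0.3205)
  (0,1): δ = 90.13°  ·
  (0,2): δ = 11.87°  ✓
  (0,3): δ = 49.72°  ✓
  (0,4): δ = 120.70°  ·
  (1,2): δ = 101.74°  ·
  (1,3): δ = 40.15°  ✓
  (1,4): δ = 30.83°  ✓
  (2,3): δ = 118.41°  ·
  (2,4): δ = 47.43°  ✓
  (3,4): δ = 109.02°  ·
antipodal pairs: 5

count = 5; pairs: (0,2), (0,3), (1,3), (1,4), (2,4)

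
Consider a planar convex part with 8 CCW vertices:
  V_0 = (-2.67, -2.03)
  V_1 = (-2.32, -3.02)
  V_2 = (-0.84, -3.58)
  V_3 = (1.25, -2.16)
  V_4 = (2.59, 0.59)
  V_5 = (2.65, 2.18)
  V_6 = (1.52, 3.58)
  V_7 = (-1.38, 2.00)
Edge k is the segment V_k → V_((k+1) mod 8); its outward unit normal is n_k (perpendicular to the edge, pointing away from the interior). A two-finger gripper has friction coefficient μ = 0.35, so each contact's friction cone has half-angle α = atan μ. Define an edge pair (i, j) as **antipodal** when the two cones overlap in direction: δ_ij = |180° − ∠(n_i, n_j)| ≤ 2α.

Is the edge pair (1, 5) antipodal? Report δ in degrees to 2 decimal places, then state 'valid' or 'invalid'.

δ = 30.37°, valid

α = atan 0.35 = 19.29°;  2α = 38.58°
edge 1: e_1 = (+1.48, -0.56);  n_1 = (-0.3539, -0.9353)
edge 5: e_5 = (-1.13, +1.40);  n_5 = (+0.7782, +0.6281)
∠(n_1, n_5) = 149.63°
δ = |180° − 149.63°| = 30.37°
30.37° ≤ 2α = 38.58°  →  valid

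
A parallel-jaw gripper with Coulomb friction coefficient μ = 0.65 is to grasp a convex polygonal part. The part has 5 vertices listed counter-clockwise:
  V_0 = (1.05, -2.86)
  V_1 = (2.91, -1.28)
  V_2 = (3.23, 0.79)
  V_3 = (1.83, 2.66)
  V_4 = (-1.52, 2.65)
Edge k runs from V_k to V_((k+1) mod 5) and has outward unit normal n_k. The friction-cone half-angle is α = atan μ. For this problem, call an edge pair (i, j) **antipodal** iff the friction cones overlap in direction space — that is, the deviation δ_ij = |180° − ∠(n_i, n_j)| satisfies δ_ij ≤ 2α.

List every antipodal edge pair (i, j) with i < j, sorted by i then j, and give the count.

count = 4; pairs: (0,3), (1,4), (2,4), (3,4)

α = atan 0.65 = 33.02°;  2α = 66.05°
n_0 = (+0.6474, -0.7621)
n_1 = (+0.9883, -0.1528)
n_2 = (+0.8005, +0.5993)
n_3 = (-0.0030, +1.0000)
n_4 = (-0.9063, -0.4227)
  (0,1): δ = 139.13°  ·
  (0,2): δ = 93.53°  ·
  (0,3): δ = 40.18°  ✓
  (0,4): δ = 74.66°  ·
  (1,2): δ = 134.39°  ·
  (1,3): δ = 81.04°  ·
  (1,4): δ = 33.79°  ✓
  (2,3): δ = 126.65°  ·
  (2,4): δ = 11.82°  ✓
  (3,4): δ = 65.17°  ✓
antipodal pairs: 4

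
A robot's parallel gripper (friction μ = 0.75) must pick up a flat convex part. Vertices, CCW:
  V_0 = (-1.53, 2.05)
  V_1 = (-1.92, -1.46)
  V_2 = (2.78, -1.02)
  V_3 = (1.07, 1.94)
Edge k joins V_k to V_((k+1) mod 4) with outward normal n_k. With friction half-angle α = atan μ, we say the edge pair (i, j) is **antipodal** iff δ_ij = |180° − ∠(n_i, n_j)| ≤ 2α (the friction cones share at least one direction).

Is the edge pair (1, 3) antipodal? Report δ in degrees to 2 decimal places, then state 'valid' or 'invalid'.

α = atan 0.75 = 36.87°;  2α = 73.74°
edge 1: e_1 = (+4.70, +0.44);  n_1 = (+0.0932, -0.9956)
edge 3: e_3 = (-2.60, +0.11);  n_3 = (+0.0423, +0.9991)
∠(n_1, n_3) = 172.23°
δ = |180° − 172.23°| = 7.77°
7.77° ≤ 2α = 73.74°  →  valid

δ = 7.77°, valid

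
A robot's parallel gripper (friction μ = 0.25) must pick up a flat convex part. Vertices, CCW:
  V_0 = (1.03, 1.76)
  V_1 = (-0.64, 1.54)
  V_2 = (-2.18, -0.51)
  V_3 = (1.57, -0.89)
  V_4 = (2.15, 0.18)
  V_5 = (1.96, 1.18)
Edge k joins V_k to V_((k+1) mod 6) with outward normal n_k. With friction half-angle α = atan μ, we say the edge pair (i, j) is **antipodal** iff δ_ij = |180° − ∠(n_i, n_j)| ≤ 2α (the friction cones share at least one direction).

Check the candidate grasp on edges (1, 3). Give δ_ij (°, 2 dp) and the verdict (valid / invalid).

δ = 8.45°, valid

α = atan 0.25 = 14.04°;  2α = 28.07°
edge 1: e_1 = (-1.54, -2.05);  n_1 = (-0.7995, +0.6006)
edge 3: e_3 = (+0.58, +1.07);  n_3 = (+0.8791, -0.4765)
∠(n_1, n_3) = 171.55°
δ = |180° − 171.55°| = 8.45°
8.45° ≤ 2α = 28.07°  →  valid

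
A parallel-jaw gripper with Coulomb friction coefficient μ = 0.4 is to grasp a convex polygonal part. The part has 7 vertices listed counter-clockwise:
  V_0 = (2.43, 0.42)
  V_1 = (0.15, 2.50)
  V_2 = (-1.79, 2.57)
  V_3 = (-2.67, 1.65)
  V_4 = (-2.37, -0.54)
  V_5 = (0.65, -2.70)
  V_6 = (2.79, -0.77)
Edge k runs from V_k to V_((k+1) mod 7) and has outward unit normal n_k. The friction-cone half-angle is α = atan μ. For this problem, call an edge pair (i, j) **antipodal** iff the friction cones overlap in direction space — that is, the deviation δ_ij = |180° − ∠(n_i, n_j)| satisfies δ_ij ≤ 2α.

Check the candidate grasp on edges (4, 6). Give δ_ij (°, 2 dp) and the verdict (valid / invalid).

α = atan 0.4 = 21.80°;  2α = 43.60°
edge 4: e_4 = (+3.02, -2.16);  n_4 = (-0.5817, -0.8134)
edge 6: e_6 = (-0.36, +1.19);  n_6 = (+0.9572, +0.2896)
∠(n_4, n_6) = 142.41°
δ = |180° − 142.41°| = 37.59°
37.59° ≤ 2α = 43.60°  →  valid

δ = 37.59°, valid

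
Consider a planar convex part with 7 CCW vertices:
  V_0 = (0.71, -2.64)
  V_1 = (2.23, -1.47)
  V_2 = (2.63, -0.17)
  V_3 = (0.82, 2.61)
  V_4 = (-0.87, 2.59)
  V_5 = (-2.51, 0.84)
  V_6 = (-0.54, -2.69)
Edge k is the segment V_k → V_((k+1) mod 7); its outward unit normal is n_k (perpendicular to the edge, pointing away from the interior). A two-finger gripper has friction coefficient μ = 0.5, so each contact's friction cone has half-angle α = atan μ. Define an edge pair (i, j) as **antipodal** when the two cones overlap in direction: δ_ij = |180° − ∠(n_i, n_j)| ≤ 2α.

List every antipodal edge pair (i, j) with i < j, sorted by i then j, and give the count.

α = atan 0.5 = 26.57°;  2α = 53.13°
n_0 = (+0.6100, -0.7924)
n_1 = (+0.9558, -0.2941)
n_2 = (+0.8380, +0.5456)
n_3 = (-0.0118, +0.9999)
n_4 = (-0.7297, +0.6838)
n_5 = (-0.8732, -0.4873)
n_6 = (+0.0400, -0.9992)
  (0,1): δ = 144.69°  ·
  (0,2): δ = 94.52°  ·
  (0,3): δ = 36.91°  ✓
  (0,4): δ = 9.27°  ✓
  (0,5): δ = 81.58°  ·
  (0,6): δ = 144.70°  ·
  (1,2): δ = 129.83°  ·
  (1,3): δ = 72.22°  ·
  (1,4): δ = 26.04°  ✓
  (1,5): δ = 46.27°  ✓
  (1,6): δ = 109.39°  ·
  (2,3): δ = 122.39°  ·
  (2,4): δ = 76.21°  ·
  (2,5): δ = 3.90°  ✓
  (2,6): δ = 59.22°  ·
  (3,4): δ = 133.82°  ·
  (3,5): δ = 61.51°  ·
  (3,6): δ = 1.61°  ✓
  (4,5): δ = 107.69°  ·
  (4,6): δ = 44.57°  ✓
  (5,6): δ = 116.87°  ·
antipodal pairs: 7

count = 7; pairs: (0,3), (0,4), (1,4), (1,5), (2,5), (3,6), (4,6)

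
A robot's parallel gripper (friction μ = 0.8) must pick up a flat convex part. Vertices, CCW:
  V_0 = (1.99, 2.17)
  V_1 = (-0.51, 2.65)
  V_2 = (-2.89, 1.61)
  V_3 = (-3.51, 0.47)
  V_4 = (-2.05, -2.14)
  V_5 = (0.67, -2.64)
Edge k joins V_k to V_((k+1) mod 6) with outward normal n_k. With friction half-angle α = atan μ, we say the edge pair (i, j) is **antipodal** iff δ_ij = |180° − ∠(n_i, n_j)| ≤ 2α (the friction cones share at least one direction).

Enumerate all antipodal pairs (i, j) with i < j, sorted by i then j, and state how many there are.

α = atan 0.8 = 38.66°;  2α = 77.32°
n_0 = (+0.1886, +0.9821)
n_1 = (-0.4004, +0.9163)
n_2 = (-0.8785, +0.4778)
n_3 = (-0.8727, -0.4882)
n_4 = (-0.1808, -0.9835)
n_5 = (+0.9643, -0.2646)
  (0,1): δ = 145.53°  ·
  (0,2): δ = 107.67°  ·
  (0,3): δ = 49.91°  ✓
  (0,4): δ = 0.45°  ✓
  (0,5): δ = 85.52°  ·
  (1,2): δ = 142.14°  ·
  (1,3): δ = 84.38°  ·
  (1,4): δ = 34.02°  ✓
  (1,5): δ = 51.05°  ✓
  (2,3): δ = 122.24°  ·
  (2,4): δ = 71.88°  ✓
  (2,5): δ = 13.19°  ✓
  (3,4): δ = 129.64°  ·
  (3,5): δ = 44.57°  ✓
  (4,5): δ = 94.93°  ·
antipodal pairs: 7

count = 7; pairs: (0,3), (0,4), (1,4), (1,5), (2,4), (2,5), (3,5)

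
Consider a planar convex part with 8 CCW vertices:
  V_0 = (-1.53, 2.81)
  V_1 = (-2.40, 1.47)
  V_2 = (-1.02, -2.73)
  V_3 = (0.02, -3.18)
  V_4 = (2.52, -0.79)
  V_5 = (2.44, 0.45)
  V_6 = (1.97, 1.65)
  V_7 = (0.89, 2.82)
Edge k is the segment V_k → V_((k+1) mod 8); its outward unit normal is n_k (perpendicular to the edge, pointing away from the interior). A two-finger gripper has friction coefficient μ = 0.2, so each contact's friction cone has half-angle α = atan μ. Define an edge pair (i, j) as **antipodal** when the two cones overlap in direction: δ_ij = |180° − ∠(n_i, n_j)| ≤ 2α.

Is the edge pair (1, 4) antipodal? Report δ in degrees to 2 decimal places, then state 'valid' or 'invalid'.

δ = 14.50°, valid

α = atan 0.2 = 11.31°;  2α = 22.62°
edge 1: e_1 = (+1.38, -4.20);  n_1 = (-0.9500, -0.3122)
edge 4: e_4 = (-0.08, +1.24);  n_4 = (+0.9979, +0.0644)
∠(n_1, n_4) = 165.50°
δ = |180° − 165.50°| = 14.50°
14.50° ≤ 2α = 22.62°  →  valid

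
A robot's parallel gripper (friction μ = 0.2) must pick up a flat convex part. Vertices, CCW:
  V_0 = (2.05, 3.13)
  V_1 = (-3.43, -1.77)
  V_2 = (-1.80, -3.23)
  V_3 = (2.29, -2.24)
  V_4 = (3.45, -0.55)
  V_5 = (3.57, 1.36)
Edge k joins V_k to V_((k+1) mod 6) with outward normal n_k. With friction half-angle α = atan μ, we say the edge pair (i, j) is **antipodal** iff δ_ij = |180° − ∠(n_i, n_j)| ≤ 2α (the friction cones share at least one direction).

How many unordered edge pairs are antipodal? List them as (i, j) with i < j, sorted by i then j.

α = atan 0.2 = 11.31°;  2α = 22.62°
n_0 = (-0.6666, +0.7455)
n_1 = (-0.6672, -0.7449)
n_2 = (+0.2353, -0.9719)
n_3 = (+0.8245, -0.5659)
n_4 = (+0.9980, -0.0627)
n_5 = (+0.7587, +0.6515)
  (0,1): δ = 83.65°  ·
  (0,2): δ = 28.19°  ·
  (0,3): δ = 13.73°  ✓
  (0,4): δ = 44.60°  ·
  (0,5): δ = 88.85°  ·
  (1,2): δ = 124.54°  ·
  (1,3): δ = 82.61°  ·
  (1,4): δ = 51.74°  ·
  (1,5): δ = 7.49°  ✓
  (2,3): δ = 138.07°  ·
  (2,4): δ = 107.20°  ·
  (2,5): δ = 62.95°  ·
  (3,4): δ = 149.13°  ·
  (3,5): δ = 104.88°  ·
  (4,5): δ = 135.75°  ·
antipodal pairs: 2

count = 2; pairs: (0,3), (1,5)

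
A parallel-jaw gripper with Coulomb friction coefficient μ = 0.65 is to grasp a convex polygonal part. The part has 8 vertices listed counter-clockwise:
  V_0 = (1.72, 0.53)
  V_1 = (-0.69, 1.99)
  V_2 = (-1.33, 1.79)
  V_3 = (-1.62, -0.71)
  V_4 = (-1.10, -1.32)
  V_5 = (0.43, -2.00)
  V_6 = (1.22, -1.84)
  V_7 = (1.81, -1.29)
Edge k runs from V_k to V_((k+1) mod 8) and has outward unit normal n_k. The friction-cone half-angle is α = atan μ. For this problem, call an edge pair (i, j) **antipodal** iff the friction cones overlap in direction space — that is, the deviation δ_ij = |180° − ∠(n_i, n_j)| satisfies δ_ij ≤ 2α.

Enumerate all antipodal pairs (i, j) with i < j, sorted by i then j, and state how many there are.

α = atan 0.65 = 33.02°;  2α = 66.05°
n_0 = (+0.5181, +0.8553)
n_1 = (-0.2983, +0.9545)
n_2 = (-0.9933, +0.1152)
n_3 = (-0.7610, -0.6487)
n_4 = (-0.4061, -0.9138)
n_5 = (+0.1985, -0.9801)
n_6 = (+0.6819, -0.7315)
n_7 = (+0.9988, +0.0494)
  (0,1): δ = 131.44°  ·
  (0,2): δ = 65.41°  ✓
  (0,3): δ = 18.35°  ✓
  (0,4): δ = 7.25°  ✓
  (0,5): δ = 42.66°  ✓
  (0,6): δ = 74.20°  ·
  (0,7): δ = 124.04°  ·
  (1,2): δ = 113.97°  ·
  (1,3): δ = 66.91°  ·
  (1,4): δ = 41.32°  ✓
  (1,5): δ = 5.90°  ✓
  (1,6): δ = 25.64°  ✓
  (1,7): δ = 75.48°  ·
  (2,3): δ = 132.94°  ·
  (2,4): δ = 107.35°  ·
  (2,5): δ = 71.93°  ·
  (2,6): δ = 40.39°  ✓
  (2,7): δ = 9.45°  ✓
  (3,4): δ = 154.41°  ·
  (3,5): δ = 119.00°  ·
  (3,6): δ = 87.46°  ·
  (3,7): δ = 37.62°  ✓
  (4,5): δ = 144.59°  ·
  (4,6): δ = 113.05°  ·
  (4,7): δ = 63.21°  ✓
  (5,6): δ = 148.46°  ·
  (5,7): δ = 98.62°  ·
  (6,7): δ = 130.16°  ·
antipodal pairs: 11

count = 11; pairs: (0,2), (0,3), (0,4), (0,5), (1,4), (1,5), (1,6), (2,6), (2,7), (3,7), (4,7)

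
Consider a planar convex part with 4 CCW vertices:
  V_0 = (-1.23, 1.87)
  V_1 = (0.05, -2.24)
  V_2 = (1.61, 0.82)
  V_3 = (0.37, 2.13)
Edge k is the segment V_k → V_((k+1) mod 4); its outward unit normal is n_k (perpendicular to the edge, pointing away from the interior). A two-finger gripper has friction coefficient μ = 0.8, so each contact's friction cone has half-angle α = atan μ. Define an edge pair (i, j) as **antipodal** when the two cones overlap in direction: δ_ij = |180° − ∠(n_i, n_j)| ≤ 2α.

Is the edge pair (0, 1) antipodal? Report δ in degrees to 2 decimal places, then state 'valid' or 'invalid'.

α = atan 0.8 = 38.66°;  2α = 77.32°
edge 0: e_0 = (+1.28, -4.11);  n_0 = (-0.9548, -0.2973)
edge 1: e_1 = (+1.56, +3.06);  n_1 = (+0.8909, -0.4542)
∠(n_0, n_1) = 135.69°
δ = |180° − 135.69°| = 44.31°
44.31° ≤ 2α = 77.32°  →  valid

δ = 44.31°, valid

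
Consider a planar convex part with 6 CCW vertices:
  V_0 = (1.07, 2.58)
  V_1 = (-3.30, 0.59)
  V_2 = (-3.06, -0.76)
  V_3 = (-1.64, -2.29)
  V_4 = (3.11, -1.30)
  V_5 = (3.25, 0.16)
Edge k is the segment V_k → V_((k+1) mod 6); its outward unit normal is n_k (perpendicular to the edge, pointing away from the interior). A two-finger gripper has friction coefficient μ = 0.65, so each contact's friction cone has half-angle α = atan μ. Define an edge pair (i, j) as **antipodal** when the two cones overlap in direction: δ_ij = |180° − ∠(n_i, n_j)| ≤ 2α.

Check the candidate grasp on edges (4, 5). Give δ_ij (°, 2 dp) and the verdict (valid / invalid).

α = atan 0.65 = 33.02°;  2α = 66.05°
edge 4: e_4 = (+0.14, +1.46);  n_4 = (+0.9954, -0.0955)
edge 5: e_5 = (-2.18, +2.42);  n_5 = (+0.7430, +0.6693)
∠(n_4, n_5) = 47.49°
δ = |180° − 47.49°| = 132.51°
132.51° > 2α = 66.05°  →  invalid

δ = 132.51°, invalid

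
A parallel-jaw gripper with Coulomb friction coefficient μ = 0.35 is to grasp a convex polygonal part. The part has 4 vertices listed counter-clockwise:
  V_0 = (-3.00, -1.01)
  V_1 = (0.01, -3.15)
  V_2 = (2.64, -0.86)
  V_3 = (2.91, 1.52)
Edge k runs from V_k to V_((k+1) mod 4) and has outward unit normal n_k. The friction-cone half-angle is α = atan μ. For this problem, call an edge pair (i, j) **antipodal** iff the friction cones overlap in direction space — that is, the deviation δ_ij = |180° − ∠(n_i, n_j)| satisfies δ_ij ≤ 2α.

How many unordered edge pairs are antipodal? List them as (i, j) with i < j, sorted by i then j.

count = 1; pairs: (1,3)

α = atan 0.35 = 19.29°;  2α = 38.58°
n_0 = (-0.5794, -0.8150)
n_1 = (+0.6567, -0.7542)
n_2 = (+0.9936, -0.1127)
n_3 = (-0.3935, +0.9193)
  (0,1): δ = 103.54°  ·
  (0,2): δ = 61.06°  ·
  (0,3): δ = 58.59°  ·
  (1,2): δ = 137.52°  ·
  (1,3): δ = 17.87°  ✓
  (2,3): δ = 60.35°  ·
antipodal pairs: 1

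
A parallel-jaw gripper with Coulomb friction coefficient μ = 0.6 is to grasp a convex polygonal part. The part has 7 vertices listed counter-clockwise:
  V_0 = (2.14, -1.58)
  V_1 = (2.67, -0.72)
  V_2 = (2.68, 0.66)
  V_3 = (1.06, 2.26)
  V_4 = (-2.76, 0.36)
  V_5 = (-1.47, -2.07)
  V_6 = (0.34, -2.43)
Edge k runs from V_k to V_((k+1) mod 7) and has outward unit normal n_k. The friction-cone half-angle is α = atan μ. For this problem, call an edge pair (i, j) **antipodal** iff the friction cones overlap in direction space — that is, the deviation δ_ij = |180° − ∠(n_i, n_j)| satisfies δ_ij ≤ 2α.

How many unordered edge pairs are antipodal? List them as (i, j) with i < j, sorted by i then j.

α = atan 0.6 = 30.96°;  2α = 61.93°
n_0 = (+0.8513, -0.5246)
n_1 = (+1.0000, -0.0072)
n_2 = (+0.7027, +0.7115)
n_3 = (-0.4453, +0.8954)
n_4 = (-0.8833, -0.4689)
n_5 = (-0.1951, -0.9808)
n_6 = (+0.4270, -0.9042)
  (0,1): δ = 148.77°  ·
  (0,2): δ = 103.00°  ·
  (0,3): δ = 31.91°  ✓
  (0,4): δ = 59.61°  ✓
  (0,5): δ = 110.40°  ·
  (0,6): δ = 146.92°  ·
  (1,2): δ = 134.23°  ·
  (1,3): δ = 63.14°  ·
  (1,4): δ = 28.38°  ✓
  (1,5): δ = 79.17°  ·
  (1,6): δ = 115.69°  ·
  (2,3): δ = 108.91°  ·
  (2,4): δ = 17.39°  ✓
  (2,5): δ = 33.40°  ✓
  (2,6): δ = 69.92°  ·
  (3,4): δ = 88.48°  ·
  (3,5): δ = 37.69°  ✓
  (3,6): δ = 1.17°  ✓
  (4,5): δ = 129.21°  ·
  (4,6): δ = 92.68°  ·
  (5,6): δ = 143.47°  ·
antipodal pairs: 7

count = 7; pairs: (0,3), (0,4), (1,4), (2,4), (2,5), (3,5), (3,6)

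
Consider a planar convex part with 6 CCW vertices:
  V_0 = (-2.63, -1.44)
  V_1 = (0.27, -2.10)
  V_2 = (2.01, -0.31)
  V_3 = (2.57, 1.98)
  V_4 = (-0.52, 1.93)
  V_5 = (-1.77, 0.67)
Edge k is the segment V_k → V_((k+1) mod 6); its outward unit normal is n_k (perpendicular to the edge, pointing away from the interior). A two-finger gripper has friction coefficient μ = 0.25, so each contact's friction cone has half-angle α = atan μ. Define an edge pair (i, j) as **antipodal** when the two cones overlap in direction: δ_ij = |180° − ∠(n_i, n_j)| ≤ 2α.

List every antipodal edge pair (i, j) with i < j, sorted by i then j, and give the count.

count = 4; pairs: (0,3), (1,4), (1,5), (2,5)

α = atan 0.25 = 14.04°;  2α = 28.07°
n_0 = (-0.2219, -0.9751)
n_1 = (+0.7171, -0.6970)
n_2 = (+0.9714, -0.2375)
n_3 = (-0.0162, +0.9999)
n_4 = (-0.7099, +0.7043)
n_5 = (-0.9260, +0.3774)
  (0,1): δ = 121.37°  ·
  (0,2): δ = 90.92°  ·
  (0,3): δ = 13.75°  ✓
  (0,4): δ = 58.05°  ·
  (0,5): δ = 80.65°  ·
  (1,2): δ = 149.55°  ·
  (1,3): δ = 44.88°  ·
  (1,4): δ = 0.58°  ✓
  (1,5): δ = 22.01°  ✓
  (2,3): δ = 75.33°  ·
  (2,4): δ = 31.03°  ·
  (2,5): δ = 8.43°  ✓
  (3,4): δ = 135.70°  ·
  (3,5): δ = 113.10°  ·
  (4,5): δ = 157.40°  ·
antipodal pairs: 4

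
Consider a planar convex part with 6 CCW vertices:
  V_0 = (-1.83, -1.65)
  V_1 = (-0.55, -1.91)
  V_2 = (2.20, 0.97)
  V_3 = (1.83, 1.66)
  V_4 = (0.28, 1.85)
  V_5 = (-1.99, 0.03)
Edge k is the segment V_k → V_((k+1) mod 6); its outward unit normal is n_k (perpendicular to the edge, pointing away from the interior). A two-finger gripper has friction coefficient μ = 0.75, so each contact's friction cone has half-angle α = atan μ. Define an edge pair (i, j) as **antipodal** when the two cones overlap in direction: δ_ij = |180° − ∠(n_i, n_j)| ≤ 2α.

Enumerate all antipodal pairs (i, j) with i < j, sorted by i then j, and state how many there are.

count = 7; pairs: (0,2), (0,3), (0,4), (1,3), (1,4), (1,5), (2,5)

α = atan 0.75 = 36.87°;  2α = 73.74°
n_0 = (-0.1991, -0.9800)
n_1 = (+0.7232, -0.6906)
n_2 = (+0.8813, +0.4726)
n_3 = (+0.1217, +0.9926)
n_4 = (-0.6255, +0.7802)
n_5 = (-0.9955, -0.0948)
  (0,1): δ = 122.20°  ·
  (0,2): δ = 50.32°  ✓
  (0,3): δ = 4.49°  ✓
  (0,4): δ = 50.20°  ✓
  (0,5): δ = 106.92°  ·
  (1,2): δ = 108.12°  ·
  (1,3): δ = 53.31°  ✓
  (1,4): δ = 7.60°  ✓
  (1,5): δ = 49.12°  ✓
  (2,3): δ = 125.19°  ·
  (2,4): δ = 79.48°  ·
  (2,5): δ = 22.76°  ✓
  (3,4): δ = 134.29°  ·
  (3,5): δ = 77.57°  ·
  (4,5): δ = 123.28°  ·
antipodal pairs: 7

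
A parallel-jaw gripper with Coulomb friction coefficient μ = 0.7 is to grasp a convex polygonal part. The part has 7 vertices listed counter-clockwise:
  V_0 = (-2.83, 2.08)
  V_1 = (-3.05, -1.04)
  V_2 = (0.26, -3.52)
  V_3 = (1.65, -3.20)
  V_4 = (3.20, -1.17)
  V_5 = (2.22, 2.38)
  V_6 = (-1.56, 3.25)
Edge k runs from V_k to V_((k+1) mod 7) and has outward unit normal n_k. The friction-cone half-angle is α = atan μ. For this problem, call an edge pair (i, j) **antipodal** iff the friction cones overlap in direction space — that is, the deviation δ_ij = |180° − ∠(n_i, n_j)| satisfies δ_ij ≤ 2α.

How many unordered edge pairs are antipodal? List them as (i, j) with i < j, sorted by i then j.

α = atan 0.7 = 34.99°;  2α = 69.98°
n_0 = (-0.9975, +0.0703)
n_1 = (-0.5996, -0.8003)
n_2 = (+0.2243, -0.9745)
n_3 = (+0.7948, -0.6069)
n_4 = (+0.9639, +0.2661)
n_5 = (+0.2243, +0.9745)
n_6 = (-0.6776, +0.7355)
  (0,1): δ = 122.81°  ·
  (0,2): δ = 73.00°  ·
  (0,3): δ = 33.33°  ✓
  (0,4): δ = 19.47°  ✓
  (0,5): δ = 81.07°  ·
  (0,6): δ = 136.69°  ·
  (1,2): δ = 130.19°  ·
  (1,3): δ = 90.52°  ·
  (1,4): δ = 37.73°  ✓
  (1,5): δ = 23.88°  ✓
  (1,6): δ = 79.50°  ·
  (2,3): δ = 140.33°  ·
  (2,4): δ = 87.53°  ·
  (2,5): δ = 25.93°  ✓
  (2,6): δ = 29.69°  ✓
  (3,4): δ = 127.20°  ·
  (3,5): δ = 65.60°  ✓
  (3,6): δ = 9.98°  ✓
  (4,5): δ = 118.39°  ·
  (4,6): δ = 62.78°  ✓
  (5,6): δ = 124.39°  ·
antipodal pairs: 9

count = 9; pairs: (0,3), (0,4), (1,4), (1,5), (2,5), (2,6), (3,5), (3,6), (4,6)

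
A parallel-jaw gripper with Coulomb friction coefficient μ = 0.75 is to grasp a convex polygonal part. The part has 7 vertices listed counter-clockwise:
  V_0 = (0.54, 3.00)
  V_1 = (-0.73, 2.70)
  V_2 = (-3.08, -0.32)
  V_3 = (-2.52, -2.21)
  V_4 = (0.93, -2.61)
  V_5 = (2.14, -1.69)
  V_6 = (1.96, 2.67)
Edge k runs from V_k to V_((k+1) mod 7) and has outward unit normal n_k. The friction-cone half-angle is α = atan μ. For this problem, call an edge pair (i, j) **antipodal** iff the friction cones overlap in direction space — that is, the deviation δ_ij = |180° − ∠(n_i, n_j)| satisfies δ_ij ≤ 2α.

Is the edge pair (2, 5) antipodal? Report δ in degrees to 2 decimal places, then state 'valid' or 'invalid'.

δ = 14.14°, valid

α = atan 0.75 = 36.87°;  2α = 73.74°
edge 2: e_2 = (+0.56, -1.89);  n_2 = (-0.9588, -0.2841)
edge 5: e_5 = (-0.18, +4.36);  n_5 = (+0.9991, +0.0412)
∠(n_2, n_5) = 165.86°
δ = |180° − 165.86°| = 14.14°
14.14° ≤ 2α = 73.74°  →  valid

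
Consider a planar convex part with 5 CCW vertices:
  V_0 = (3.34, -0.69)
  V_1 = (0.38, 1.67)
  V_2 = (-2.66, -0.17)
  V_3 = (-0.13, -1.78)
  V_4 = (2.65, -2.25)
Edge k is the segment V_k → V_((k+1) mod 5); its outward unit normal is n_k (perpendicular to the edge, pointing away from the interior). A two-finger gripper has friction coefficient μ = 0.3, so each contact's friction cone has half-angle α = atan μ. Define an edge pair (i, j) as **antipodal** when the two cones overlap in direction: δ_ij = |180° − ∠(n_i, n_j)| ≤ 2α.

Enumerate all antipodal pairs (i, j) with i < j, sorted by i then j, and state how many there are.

count = 2; pairs: (0,2), (0,3)

α = atan 0.3 = 16.70°;  2α = 33.40°
n_0 = (+0.6234, +0.7819)
n_1 = (-0.5178, +0.8555)
n_2 = (-0.5369, -0.8437)
n_3 = (-0.1667, -0.9860)
n_4 = (+0.9145, -0.4045)
  (0,1): δ = 110.25°  ·
  (0,2): δ = 6.09°  ✓
  (0,3): δ = 28.97°  ✓
  (0,4): δ = 104.71°  ·
  (1,2): δ = 63.66°  ·
  (1,3): δ = 40.78°  ·
  (1,4): δ = 34.95°  ·
  (2,3): δ = 157.12°  ·
  (2,4): δ = 81.39°  ·
  (3,4): δ = 104.26°  ·
antipodal pairs: 2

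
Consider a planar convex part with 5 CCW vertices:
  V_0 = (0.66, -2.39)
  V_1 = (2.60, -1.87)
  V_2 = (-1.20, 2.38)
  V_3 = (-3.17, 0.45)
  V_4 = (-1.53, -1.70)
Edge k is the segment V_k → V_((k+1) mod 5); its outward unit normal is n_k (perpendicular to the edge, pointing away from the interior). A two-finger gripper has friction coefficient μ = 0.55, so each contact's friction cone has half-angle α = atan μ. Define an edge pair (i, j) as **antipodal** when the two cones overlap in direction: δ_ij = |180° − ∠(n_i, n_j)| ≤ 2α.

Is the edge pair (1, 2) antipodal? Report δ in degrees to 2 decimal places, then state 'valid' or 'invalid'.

δ = 87.39°, invalid

α = atan 0.55 = 28.81°;  2α = 57.62°
edge 1: e_1 = (-3.80, +4.25);  n_1 = (+0.7455, +0.6665)
edge 2: e_2 = (-1.97, -1.93);  n_2 = (-0.6998, +0.7143)
∠(n_1, n_2) = 92.61°
δ = |180° − 92.61°| = 87.39°
87.39° > 2α = 57.62°  →  invalid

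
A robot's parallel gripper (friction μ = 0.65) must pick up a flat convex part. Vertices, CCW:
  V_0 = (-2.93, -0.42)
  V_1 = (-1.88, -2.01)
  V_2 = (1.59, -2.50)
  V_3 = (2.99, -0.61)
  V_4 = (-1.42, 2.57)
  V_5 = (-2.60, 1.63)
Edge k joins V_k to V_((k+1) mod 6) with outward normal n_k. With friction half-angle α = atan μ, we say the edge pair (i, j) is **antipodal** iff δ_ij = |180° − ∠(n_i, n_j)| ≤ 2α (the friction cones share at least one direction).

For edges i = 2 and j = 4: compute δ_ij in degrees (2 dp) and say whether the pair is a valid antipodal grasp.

α = atan 0.65 = 33.02°;  2α = 66.05°
edge 2: e_2 = (+1.40, +1.89);  n_2 = (+0.8036, -0.5952)
edge 4: e_4 = (-1.18, -0.94);  n_4 = (-0.6231, +0.7822)
∠(n_2, n_4) = 165.07°
δ = |180° − 165.07°| = 14.93°
14.93° ≤ 2α = 66.05°  →  valid

δ = 14.93°, valid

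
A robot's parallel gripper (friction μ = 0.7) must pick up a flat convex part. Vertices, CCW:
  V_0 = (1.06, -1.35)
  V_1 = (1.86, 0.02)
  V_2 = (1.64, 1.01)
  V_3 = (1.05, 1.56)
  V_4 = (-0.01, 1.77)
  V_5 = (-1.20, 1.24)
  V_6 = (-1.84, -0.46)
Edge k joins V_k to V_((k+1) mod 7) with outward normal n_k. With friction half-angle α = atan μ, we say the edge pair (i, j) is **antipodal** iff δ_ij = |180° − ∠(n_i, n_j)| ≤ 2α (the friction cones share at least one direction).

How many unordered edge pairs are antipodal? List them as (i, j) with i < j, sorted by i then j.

α = atan 0.7 = 34.99°;  2α = 69.98°
n_0 = (+0.8636, -0.5043)
n_1 = (+0.9762, +0.2169)
n_2 = (+0.6819, +0.7315)
n_3 = (+0.1943, +0.9809)
n_4 = (-0.4069, +0.9135)
n_5 = (-0.9359, +0.3523)
n_6 = (-0.2934, -0.9560)
  (0,1): δ = 137.19°  ·
  (0,2): δ = 102.71°  ·
  (0,3): δ = 70.92°  ·
  (0,4): δ = 35.71°  ✓
  (0,5): δ = 9.65°  ✓
  (0,6): δ = 103.22°  ·
  (1,2): δ = 145.52°  ·
  (1,3): δ = 113.73°  ·
  (1,4): δ = 78.52°  ·
  (1,5): δ = 33.16°  ✓
  (1,6): δ = 60.41°  ✓
  (2,3): δ = 148.22°  ·
  (2,4): δ = 113.00°  ·
  (2,5): δ = 67.64°  ✓
  (2,6): δ = 25.93°  ✓
  (3,4): δ = 144.79°  ·
  (3,5): δ = 99.42°  ·
  (3,6): δ = 5.86°  ✓
  (4,5): δ = 134.64°  ·
  (4,6): δ = 41.07°  ✓
  (5,6): δ = 86.43°  ·
antipodal pairs: 8

count = 8; pairs: (0,4), (0,5), (1,5), (1,6), (2,5), (2,6), (3,6), (4,6)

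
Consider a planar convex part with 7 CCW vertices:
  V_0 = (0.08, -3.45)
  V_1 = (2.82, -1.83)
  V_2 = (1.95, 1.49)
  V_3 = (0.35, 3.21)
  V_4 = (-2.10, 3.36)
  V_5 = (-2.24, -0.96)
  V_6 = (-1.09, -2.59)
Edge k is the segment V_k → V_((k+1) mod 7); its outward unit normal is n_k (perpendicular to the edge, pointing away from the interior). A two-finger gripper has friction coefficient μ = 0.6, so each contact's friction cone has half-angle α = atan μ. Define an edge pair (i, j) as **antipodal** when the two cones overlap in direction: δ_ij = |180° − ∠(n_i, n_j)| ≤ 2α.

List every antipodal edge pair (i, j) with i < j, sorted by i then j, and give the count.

count = 10; pairs: (0,3), (0,4), (1,4), (1,5), (1,6), (2,4), (2,5), (2,6), (3,5), (3,6)

α = atan 0.6 = 30.96°;  2α = 61.93°
n_0 = (+0.5089, -0.8608)
n_1 = (+0.9673, +0.2535)
n_2 = (+0.7322, +0.6811)
n_3 = (+0.0611, +0.9981)
n_4 = (-0.9995, +0.0324)
n_5 = (-0.8171, -0.5765)
n_6 = (-0.5923, -0.8057)
  (0,1): δ = 105.91°  ·
  (0,2): δ = 77.66°  ·
  (0,3): δ = 34.10°  ✓
  (0,4): δ = 57.55°  ✓
  (0,5): δ = 94.61°  ·
  (0,6): δ = 113.09°  ·
  (1,2): δ = 151.75°  ·
  (1,3): δ = 108.19°  ·
  (1,4): δ = 16.54°  ✓
  (1,5): δ = 20.52°  ✓
  (1,6): δ = 39.00°  ✓
  (2,3): δ = 136.43°  ·
  (2,4): δ = 44.79°  ✓
  (2,5): δ = 7.73°  ✓
  (2,6): δ = 10.75°  ✓
  (3,4): δ = 88.35°  ·
  (3,5): δ = 51.29°  ✓
  (3,6): δ = 32.81°  ✓
  (4,5): δ = 142.94°  ·
  (4,6): δ = 124.46°  ·
  (5,6): δ = 161.52°  ·
antipodal pairs: 10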